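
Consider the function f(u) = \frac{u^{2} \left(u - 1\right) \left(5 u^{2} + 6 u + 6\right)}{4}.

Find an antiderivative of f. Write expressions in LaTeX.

Differentiate the proposed F(u) back; it has to land on f(u) exactly.
Check: d/du[\frac{u^{3} \left(25 u^{3} + 6 u^{2} - 60\right)}{120}] = \frac{5 u^{5}}{4} + \frac{u^{4}}{4} - \frac{3 u^{2}}{2}, which equals f(u).

An antiderivative is F(u) = \frac{u^{3} \left(25 u^{3} + 6 u^{2} - 60\right)}{120}.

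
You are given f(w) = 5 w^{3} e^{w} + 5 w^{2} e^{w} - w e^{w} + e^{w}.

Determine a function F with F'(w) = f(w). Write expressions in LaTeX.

f has the shape u'v + uv' for u = 5 w^{3} - 10 w^{2} + 19 w - 18 and v = e^{w} — it is the derivative of the product u*v.
Check: d/dw[5 w^{3} e^{w} - 10 w^{2} e^{w} + 19 w e^{w} - 18 e^{w}] = 5 w^{3} e^{w} + 5 w^{2} e^{w} - w e^{w} + e^{w} = f(w).

An antiderivative is F(w) = 5 w^{3} e^{w} - 10 w^{2} e^{w} + 19 w e^{w} - 18 e^{w}.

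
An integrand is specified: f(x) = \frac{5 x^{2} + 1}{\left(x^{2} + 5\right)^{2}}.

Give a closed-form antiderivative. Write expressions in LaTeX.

An antiderivative is F(x) = \frac{- 60 x + 13 \sqrt{5} \left(x^{2} + 5\right) \operatorname{atan}{\left(\frac{\sqrt{5} x}{5} \right)}}{25 \left(x^{2} + 5\right)}.

Differentiate the proposed F(x) back; it has to land on f(x) exactly.
Check: d/dx[\frac{- 60 x + 13 \sqrt{5} \left(x^{2} + 5\right) \operatorname{atan}{\left(\frac{\sqrt{5} x}{5} \right)}}{25 \left(x^{2} + 5\right)}] = \frac{5 x^{2} + 1}{x^{4} + 10 x^{2} + 25}, which equals f(x).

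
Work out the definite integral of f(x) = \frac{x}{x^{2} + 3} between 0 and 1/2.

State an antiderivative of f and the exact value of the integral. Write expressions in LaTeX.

The substitution u = x^{2} + 3 works: f is exactly (dF/du)*(du/dx) for that inner function.
F(x) = \frac{\log{\left(x^{2} + 3 \right)}}{2} is an antiderivative of f.
Check: d/dx[\frac{\log{\left(x^{2} + 3 \right)}}{2}] = \frac{x}{x^{2} + 3} = f(x).
F(1/2) = \frac{\log{\left(\frac{13}{4} \right)}}{2}; F(0) = \frac{\log{\left(3 \right)}}{2}.
Integral = F(1/2) - F(0) = - \frac{\log{\left(3 \right)}}{2} + \frac{\log{\left(\frac{13}{4} \right)}}{2}.

Antiderivative: F(x) = \frac{\log{\left(x^{2} + 3 \right)}}{2}; value = - \frac{\log{\left(3 \right)}}{2} + \frac{\log{\left(\frac{13}{4} \right)}}{2}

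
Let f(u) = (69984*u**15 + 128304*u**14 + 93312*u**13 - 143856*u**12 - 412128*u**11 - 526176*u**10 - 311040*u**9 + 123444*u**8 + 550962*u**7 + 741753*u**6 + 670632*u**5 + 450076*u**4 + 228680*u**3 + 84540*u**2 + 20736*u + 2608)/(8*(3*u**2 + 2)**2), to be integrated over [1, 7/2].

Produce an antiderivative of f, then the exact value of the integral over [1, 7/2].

f has the shape v'r + vr' for v = -u/(3*(u**2 + 2/3)) - 2*(-3*u**2 - 3*u - 3/2)**4 and r = -u**4/2 + u**3 - 1 — it is the derivative of the product v*r.
F(u) = (3888*u**14 + 7776*u**13 + 2592*u**12 - 18144*u**11 - 36936*u**10 - 31104*u**9 + 6480*u**8 + 53784*u**7 + 83187*u**6 + 81170*u**5 + 57170*u**4 + 29484*u**3 + 10854*u**2 + 2608*u + 324)/(48*u**2 + 32) is an antiderivative of f.
Check: d/du[(3888*u**14 + 7776*u**13 + 2592*u**12 - 18144*u**11 - 36936*u**10 - 31104*u**9 + 6480*u**8 + 53784*u**7 + 83187*u**6 + 81170*u**5 + 57170*u**4 + 29484*u**3 + 10854*u**2 + 2608*u + 324)/(48*u**2 + 32)] = (69984*u**15 + 128304*u**14 + 93312*u**13 - 143856*u**12 - 412128*u**11 - 526176*u**10 - 311040*u**9 + 123444*u**8 + 550962*u**7 + 741753*u**6 + 670632*u**5 + 450076*u**4 + 228680*u**3 + 84540*u**2 + 20736*u + 2608)/(72*u**4 + 96*u**2 + 32), which equals f(u).
F(7/2) = 237785589185687/634880; F(1) = 253133/80.
Integral = F(7/2) - F(1) = 237783580322199/634880.

Antiderivative: F(u) = (3888*u**14 + 7776*u**13 + 2592*u**12 - 18144*u**11 - 36936*u**10 - 31104*u**9 + 6480*u**8 + 53784*u**7 + 83187*u**6 + 81170*u**5 + 57170*u**4 + 29484*u**3 + 10854*u**2 + 2608*u + 324)/(48*u**2 + 32); value = 237783580322199/634880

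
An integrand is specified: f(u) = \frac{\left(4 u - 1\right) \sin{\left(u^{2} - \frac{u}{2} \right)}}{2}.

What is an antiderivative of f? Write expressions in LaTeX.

An antiderivative is F(u) = - \cos{\left(u^{2} - \frac{u}{2} \right)}.

f matches the chain-rule pattern g'(h)*h' with inner function h(u) = u^{2} - \frac{u}{2}; substituting w = h(u) collapses the integral.
Check: d/du[- \cos{\left(u^{2} - \frac{u}{2} \right)}] = 2 u \sin{\left(u^{2} - \frac{u}{2} \right)} - \frac{\sin{\left(u^{2} - \frac{u}{2} \right)}}{2}, which equals f(u).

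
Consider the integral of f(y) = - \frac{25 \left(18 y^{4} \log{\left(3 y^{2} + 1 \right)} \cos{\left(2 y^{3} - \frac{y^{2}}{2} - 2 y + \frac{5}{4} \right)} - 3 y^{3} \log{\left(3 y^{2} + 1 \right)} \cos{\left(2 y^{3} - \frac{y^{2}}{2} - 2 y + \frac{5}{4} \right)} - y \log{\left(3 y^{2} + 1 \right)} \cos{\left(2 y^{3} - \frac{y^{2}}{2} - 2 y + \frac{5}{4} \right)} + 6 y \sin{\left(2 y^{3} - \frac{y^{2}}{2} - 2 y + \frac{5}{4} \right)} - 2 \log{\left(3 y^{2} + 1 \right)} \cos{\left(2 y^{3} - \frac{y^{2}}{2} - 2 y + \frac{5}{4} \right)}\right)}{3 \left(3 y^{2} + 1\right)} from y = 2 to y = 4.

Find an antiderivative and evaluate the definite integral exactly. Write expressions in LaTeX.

Antiderivative: F(y) = - \frac{25 \log{\left(3 y^{2} + 1 \right)} \sin{\left(2 y^{3} - \frac{y^{2}}{2} - 2 y + \frac{5}{4} \right)}}{3}; value = \frac{25 \log{\left(13 \right)} \sin{\left(\frac{45}{4} \right)}}{3} - \frac{25 \log{\left(49 \right)} \sin{\left(\frac{453}{4} \right)}}{3}

Recognize the product-rule pattern: f = u'v + uv' with u = - \frac{25 \log{\left(3 y^{2} + 1 \right)}}{3}, v = \sin{\left(2 y^{3} - \frac{y^{2}}{2} - 2 y + \frac{5}{4} \right)}, so integration by parts undoes it.
F(y) = - \frac{25 \log{\left(3 y^{2} + 1 \right)} \sin{\left(2 y^{3} - \frac{y^{2}}{2} - 2 y + \frac{5}{4} \right)}}{3} is an antiderivative of f.
Check: d/dy[- \frac{25 \log{\left(3 y^{2} + 1 \right)} \sin{\left(2 y^{3} - \frac{y^{2}}{2} - 2 y + \frac{5}{4} \right)}}{3}] = \frac{- 450 y^{4} \log{\left(3 y^{2} + 1 \right)} \cos{\left(2 y^{3} - \frac{y^{2}}{2} - 2 y + \frac{5}{4} \right)} + 75 y^{3} \log{\left(3 y^{2} + 1 \right)} \cos{\left(2 y^{3} - \frac{y^{2}}{2} - 2 y + \frac{5}{4} \right)} + 25 y \log{\left(3 y^{2} + 1 \right)} \cos{\left(2 y^{3} - \frac{y^{2}}{2} - 2 y + \frac{5}{4} \right)} - 150 y \sin{\left(2 y^{3} - \frac{y^{2}}{2} - 2 y + \frac{5}{4} \right)} + 50 \log{\left(3 y^{2} + 1 \right)} \cos{\left(2 y^{3} - \frac{y^{2}}{2} - 2 y + \frac{5}{4} \right)}}{9 y^{2} + 3}, which equals f(y).
F(4) = - \frac{25 \log{\left(49 \right)} \sin{\left(\frac{453}{4} \right)}}{3}; F(2) = - \frac{25 \log{\left(13 \right)} \sin{\left(\frac{45}{4} \right)}}{3}.
Integral = F(4) - F(2) = \frac{25 \log{\left(13 \right)} \sin{\left(\frac{45}{4} \right)}}{3} - \frac{25 \log{\left(49 \right)} \sin{\left(\frac{453}{4} \right)}}{3}.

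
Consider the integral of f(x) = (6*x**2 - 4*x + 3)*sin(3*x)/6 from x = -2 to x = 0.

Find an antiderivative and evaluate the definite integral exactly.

Differentiate the proposed F(x) back; it has to land on f(x) exactly.
F(x) = -x**2*cos(3*x)/3 + 2*x*sin(3*x)/9 + 2*x*cos(3*x)/9 - 2*sin(3*x)/27 - 5*cos(3*x)/54 is an antiderivative of f.
Check: d/dx[-x**2*cos(3*x)/3 + 2*x*sin(3*x)/9 + 2*x*cos(3*x)/9 - 2*sin(3*x)/27 - 5*cos(3*x)/54] = x**2*sin(3*x) - 2*x*sin(3*x)/3 + sin(3*x)/2, which equals f(x).
F(0) = -5/54; F(-2) = -101*cos(6)/54 + 14*sin(6)/27.
Integral = F(0) - F(-2) = -5/54 - 14*sin(6)/27 + 101*cos(6)/54.

Antiderivative: F(x) = -x**2*cos(3*x)/3 + 2*x*sin(3*x)/9 + 2*x*cos(3*x)/9 - 2*sin(3*x)/27 - 5*cos(3*x)/54; value = -5/54 - 14*sin(6)/27 + 101*cos(6)/54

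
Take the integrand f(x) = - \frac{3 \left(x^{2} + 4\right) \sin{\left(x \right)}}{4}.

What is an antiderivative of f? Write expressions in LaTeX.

An antiderivative is F(x) = \frac{3 \left(x^{2} \cos{\left(x \right)} - 2 x \sin{\left(x \right)} + 2 \cos{\left(x \right)}\right)}{4}.

Differentiate the proposed F(x) back; it has to land on f(x) exactly.
Check: d/dx[\frac{3 \left(x^{2} \cos{\left(x \right)} - 2 x \sin{\left(x \right)} + 2 \cos{\left(x \right)}\right)}{4}] = - \frac{3 x^{2} \sin{\left(x \right)}}{4} - 3 \sin{\left(x \right)}, which equals f(x).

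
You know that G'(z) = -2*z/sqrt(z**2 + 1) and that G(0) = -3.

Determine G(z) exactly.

G(z) = -2*sqrt(z**2 + 1) - 1

The substitution u = z**2 + 1 works: G'(z) is exactly (dG/du)*(du/dz) for that inner function.
A general antiderivative is -2*sqrt(z**2 + 1) + C.
The condition gives C = -3 - (-2) = -1.
So G(z) = -2*sqrt(z**2 + 1) - 1.
Check: d/dz[-2*sqrt(z**2 + 1) - 1] = -2*z/sqrt(z**2 + 1) = G'(z).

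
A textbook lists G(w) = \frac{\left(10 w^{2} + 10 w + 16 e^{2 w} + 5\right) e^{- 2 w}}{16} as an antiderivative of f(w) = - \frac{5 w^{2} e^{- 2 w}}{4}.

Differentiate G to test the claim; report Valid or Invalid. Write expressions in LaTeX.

d/dw[G] = - \frac{5 w^{2} e^{- 2 w}}{4}
This equals f(w) exactly, so the claim holds.

Valid. The derivative of G reproduces f.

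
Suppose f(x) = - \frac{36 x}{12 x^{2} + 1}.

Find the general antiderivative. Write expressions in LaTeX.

The substitution u = 4 x^{2} + \frac{1}{3} works: f is exactly (dF/du)*(du/dx) for that inner function.
Check: d/dx[- \frac{3 \log{\left(4 x^{2} + \frac{1}{3} \right)}}{2}] = - \frac{36 x}{12 x^{2} + 1} = f(x).

F(x) = - \frac{3 \log{\left(4 x^{2} + \frac{1}{3} \right)}}{2} + C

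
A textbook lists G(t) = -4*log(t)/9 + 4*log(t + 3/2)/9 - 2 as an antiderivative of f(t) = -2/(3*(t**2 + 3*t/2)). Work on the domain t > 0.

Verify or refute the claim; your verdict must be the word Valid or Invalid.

Valid - differentiating G returns exactly f.

d/dt[G] = -4/(6*t**2 + 9*t)
This equals f(t) exactly, so the claim holds.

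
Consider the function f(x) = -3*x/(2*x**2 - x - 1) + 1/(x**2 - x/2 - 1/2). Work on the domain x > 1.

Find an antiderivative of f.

Factor the denominator ((x - 1)*(2*x + 1)) and decompose: f = -7/(3*(2*x + 1)) - 1/(3*(x - 1)); each piece integrates to a log, atan, or power term.
Check: d/dx[(-2*log(x - 1) - 7*log(x + 1/2))/6] = (2 - 3*x)/(2*x**2 - x - 1), which equals f(x).

An antiderivative is F(x) = (-2*log(x - 1) - 7*log(x + 1/2))/6.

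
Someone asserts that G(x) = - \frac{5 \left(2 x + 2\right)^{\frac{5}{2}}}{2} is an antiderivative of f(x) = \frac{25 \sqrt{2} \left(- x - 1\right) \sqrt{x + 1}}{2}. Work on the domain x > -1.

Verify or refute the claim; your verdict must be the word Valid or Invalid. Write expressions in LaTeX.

d/dx[G] = - 25 \sqrt{2} x \sqrt{x + 1} - 25 \sqrt{2} \sqrt{x + 1}
d/dx[G] - f(x) = - \frac{25 \sqrt{2} x \sqrt{x + 1}}{2} - \frac{25 \sqrt{2} \sqrt{x + 1}}{2} != 0.

Invalid: d/dx[G] - f = - \frac{25 \sqrt{2} x \sqrt{x + 1}}{2} - \frac{25 \sqrt{2} \sqrt{x + 1}}{2}, which is not 0.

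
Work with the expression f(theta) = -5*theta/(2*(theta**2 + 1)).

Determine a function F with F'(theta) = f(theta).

f matches the chain-rule pattern g'(h)*h' with inner function h(theta) = theta**2 + 1; substituting u = h(theta) collapses the integral.
Check: d/dtheta[-5*log(theta**2 + 1)/4] = -5*theta/(2*theta**2 + 2), which equals f(theta).

An antiderivative is F(theta) = -5*log(theta**2 + 1)/4.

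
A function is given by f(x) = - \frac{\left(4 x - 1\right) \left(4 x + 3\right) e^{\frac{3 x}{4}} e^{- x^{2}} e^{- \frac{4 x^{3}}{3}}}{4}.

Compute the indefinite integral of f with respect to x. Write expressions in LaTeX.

F(x) = e^{\frac{3 x}{4}} e^{- x^{2}} e^{- \frac{4 x^{3}}{3}} + C

f matches the chain-rule pattern g'(h)*h' with inner function h(x) = - \frac{4 x^{3}}{3} - x^{2} + \frac{3 x}{4}; substituting u = h(x) collapses the integral.
Check: d/dx[e^{\frac{3 x}{4}} e^{- x^{2}} e^{- \frac{4 x^{3}}{3}}] = \frac{\left(- 16 x^{2} e^{\frac{3 x}{4}} - 8 x e^{\frac{3 x}{4}} + 3 e^{\frac{3 x}{4}}\right) e^{- x^{2}} e^{- \frac{4 x^{3}}{3}}}{4}, which equals f(x).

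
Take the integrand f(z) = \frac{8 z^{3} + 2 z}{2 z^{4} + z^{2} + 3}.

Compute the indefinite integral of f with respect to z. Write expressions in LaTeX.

F(z) = \log{\left(z^{4} + \frac{z^{2}}{2} + \frac{3}{2} \right)} + C

The substitution u = z^{4} + \frac{z^{2}}{2} + \frac{3}{2} works: f is exactly (dF/du)*(du/dz) for that inner function.
Check: d/dz[\log{\left(z^{4} + \frac{z^{2}}{2} + \frac{3}{2} \right)}] = \frac{8 z^{3} + 2 z}{2 z^{4} + z^{2} + 3} = f(z).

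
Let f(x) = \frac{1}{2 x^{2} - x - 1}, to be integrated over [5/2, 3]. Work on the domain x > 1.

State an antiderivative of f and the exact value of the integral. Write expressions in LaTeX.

Antiderivative: F(x) = \frac{\log{\left(x - 1 \right)}}{3} - \frac{\log{\left(x + \frac{1}{2} \right)}}{3}; value = - \frac{\log{\left(\frac{7}{2} \right)}}{3} - \frac{\log{\left(\frac{3}{2} \right)}}{3} + \frac{\log{\left(2 \right)}}{3} + \frac{\log{\left(3 \right)}}{3}

The denominator factors as \left(x - 1\right) \left(2 x + 1\right); partial fractions split f into directly integrable pieces: - \frac{2}{3 \left(2 x + 1\right)} + \frac{1}{3 \left(x - 1\right)}.
F(x) = \frac{\log{\left(x - 1 \right)}}{3} - \frac{\log{\left(x + \frac{1}{2} \right)}}{3} is an antiderivative of f.
Check: d/dx[\frac{\log{\left(x - 1 \right)}}{3} - \frac{\log{\left(x + \frac{1}{2} \right)}}{3}] = \frac{1}{2 x^{2} - x - 1} = f(x).
F(3) = - \frac{\log{\left(\frac{7}{2} \right)}}{3} + \frac{\log{\left(2 \right)}}{3}; F(5/2) = - \frac{\log{\left(3 \right)}}{3} + \frac{\log{\left(\frac{3}{2} \right)}}{3}.
Integral = F(3) - F(5/2) = - \frac{\log{\left(\frac{7}{2} \right)}}{3} - \frac{\log{\left(\frac{3}{2} \right)}}{3} + \frac{\log{\left(2 \right)}}{3} + \frac{\log{\left(3 \right)}}{3}.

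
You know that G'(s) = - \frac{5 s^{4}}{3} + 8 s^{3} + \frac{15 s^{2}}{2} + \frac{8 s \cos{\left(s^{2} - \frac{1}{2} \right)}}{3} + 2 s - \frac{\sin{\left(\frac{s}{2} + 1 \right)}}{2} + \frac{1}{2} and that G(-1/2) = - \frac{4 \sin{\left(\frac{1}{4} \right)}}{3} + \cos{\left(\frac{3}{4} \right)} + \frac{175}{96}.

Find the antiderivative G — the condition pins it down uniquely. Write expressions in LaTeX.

Integrate term by term and add the pieces.
A general antiderivative is - \frac{s^{5}}{3} + 2 s^{4} + \frac{5 s^{3}}{2} + s^{2} + \frac{s}{2} + \frac{4 \sin{\left(s^{2} - \frac{1}{2} \right)}}{3} + \cos{\left(\frac{s}{2} + 1 \right)} + C.
The condition gives C = - \frac{4 \sin{\left(\frac{1}{4} \right)}}{3} + \cos{\left(\frac{3}{4} \right)} + \frac{175}{96} - (- \frac{4 \sin{\left(\frac{1}{4} \right)}}{3} - \frac{17}{96} + \cos{\left(\frac{3}{4} \right)}) = 2.
So G(s) = - \frac{s^{5}}{3} + 2 s^{4} + \frac{5 s^{3}}{2} + s^{2} + \frac{s}{2} + \frac{4 \sin{\left(s^{2} - \frac{1}{2} \right)}}{3} + \cos{\left(\frac{s}{2} + 1 \right)} + 2.
Check: d/ds[- \frac{s^{5}}{3} + 2 s^{4} + \frac{5 s^{3}}{2} + s^{2} + \frac{s}{2} + \frac{4 \sin{\left(s^{2} - \frac{1}{2} \right)}}{3} + \cos{\left(\frac{s}{2} + 1 \right)} + 2] = - \frac{5 s^{4}}{3} + 8 s^{3} + \frac{15 s^{2}}{2} + \frac{8 s \cos{\left(s^{2} - \frac{1}{2} \right)}}{3} + 2 s - \frac{\sin{\left(\frac{s}{2} + 1 \right)}}{2} + \frac{1}{2} = G'(s).

G(s) = - \frac{s^{5}}{3} + 2 s^{4} + \frac{5 s^{3}}{2} + s^{2} + \frac{s}{2} + \frac{4 \sin{\left(s^{2} - \frac{1}{2} \right)}}{3} + \cos{\left(\frac{s}{2} + 1 \right)} + 2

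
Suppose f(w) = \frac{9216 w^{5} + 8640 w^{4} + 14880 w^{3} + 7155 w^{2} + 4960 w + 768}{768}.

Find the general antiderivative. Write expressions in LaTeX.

F(w) = 2 w^{6} + \frac{9 w^{5}}{4} + \frac{155 w^{4}}{32} + \frac{795 w^{3}}{256} + \frac{155 w^{2}}{48} + w + C

f matches the chain-rule pattern g'(h)*h' with inner function h(w) = 2 w^{2} + \frac{3 w}{4} + \frac{4}{3}; substituting u = h(w) collapses the integral.
Check: d/dw[2 w^{6} + \frac{9 w^{5}}{4} + \frac{155 w^{4}}{32} + \frac{795 w^{3}}{256} + \frac{155 w^{2}}{48} + w] = 12 w^{5} + \frac{45 w^{4}}{4} + \frac{155 w^{3}}{8} + \frac{2385 w^{2}}{256} + \frac{155 w}{24} + 1, which equals f(w).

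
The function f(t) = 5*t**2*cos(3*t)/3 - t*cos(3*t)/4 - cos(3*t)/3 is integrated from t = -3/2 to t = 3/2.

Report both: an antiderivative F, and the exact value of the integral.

Antiderivative: F(t) = 5*t**2*sin(3*t)/9 - t*sin(3*t)/12 + 10*t*cos(3*t)/27 - 19*sin(3*t)/81 - cos(3*t)/36; value = 329*sin(9/2)/162 + 10*cos(9/2)/9

Integrate term by term and add the pieces.
F(t) = 5*t**2*sin(3*t)/9 - t*sin(3*t)/12 + 10*t*cos(3*t)/27 - 19*sin(3*t)/81 - cos(3*t)/36 is an antiderivative of f.
Check: d/dt[5*t**2*sin(3*t)/9 - t*sin(3*t)/12 + 10*t*cos(3*t)/27 - 19*sin(3*t)/81 - cos(3*t)/36] = 5*t**2*cos(3*t)/3 - t*cos(3*t)/4 - cos(3*t)/3 = f(t).
F(3/2) = 577*sin(9/2)/648 + 19*cos(9/2)/36; F(-3/2) = -7*cos(9/2)/12 - 739*sin(9/2)/648.
Integral = F(3/2) - F(-3/2) = 329*sin(9/2)/162 + 10*cos(9/2)/9.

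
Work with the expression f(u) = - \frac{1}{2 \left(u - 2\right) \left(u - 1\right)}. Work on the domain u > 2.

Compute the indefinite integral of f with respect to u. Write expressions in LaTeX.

F(u) = - \frac{\log{\left(u - 2 \right)}}{2} + \frac{\log{\left(u - 1 \right)}}{2} + C

The denominator factors as 2 \left(u - 2\right) \left(u - 1\right); partial fractions split f into directly integrable pieces: \frac{1}{2 \left(u - 1\right)} - \frac{1}{2 \left(u - 2\right)}.
Check: d/du[- \frac{\log{\left(u - 2 \right)}}{2} + \frac{\log{\left(u - 1 \right)}}{2}] = - \frac{1}{2 u^{2} - 6 u + 4}, which equals f(u).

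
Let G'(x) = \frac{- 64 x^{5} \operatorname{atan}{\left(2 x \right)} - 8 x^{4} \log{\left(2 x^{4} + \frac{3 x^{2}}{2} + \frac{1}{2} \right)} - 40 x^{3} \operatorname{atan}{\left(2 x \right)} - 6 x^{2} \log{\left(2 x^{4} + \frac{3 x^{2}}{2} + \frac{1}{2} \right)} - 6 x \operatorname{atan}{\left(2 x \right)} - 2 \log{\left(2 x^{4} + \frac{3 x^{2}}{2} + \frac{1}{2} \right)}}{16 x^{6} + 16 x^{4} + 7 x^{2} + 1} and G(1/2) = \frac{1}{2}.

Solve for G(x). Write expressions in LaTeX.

G(x) = \frac{- 2 \log{\left(2 x^{4} + \frac{3 x^{2}}{2} + \frac{1}{2} \right)} \operatorname{atan}{\left(2 x \right)} + 1}{2}

G'(x) has the shape u'v + uv' for u = - \operatorname{atan}{\left(2 x \right)} and v = \log{\left(2 x^{4} + \frac{3 x^{2}}{2} + \frac{1}{2} \right)} — it is the derivative of the product u*v.
A general antiderivative is - \log{\left(2 x^{4} + \frac{3 x^{2}}{2} + \frac{1}{2} \right)} \operatorname{atan}{\left(2 x \right)} + C.
The condition gives C = \frac{1}{2} - (0) = \frac{1}{2}.
So G(x) = \frac{- 2 \log{\left(2 x^{4} + \frac{3 x^{2}}{2} + \frac{1}{2} \right)} \operatorname{atan}{\left(2 x \right)} + 1}{2}.
Check: d/dx[\frac{- 2 \log{\left(2 x^{4} + \frac{3 x^{2}}{2} + \frac{1}{2} \right)} \operatorname{atan}{\left(2 x \right)} + 1}{2}] = \frac{- 64 x^{5} \operatorname{atan}{\left(2 x \right)} - 8 x^{4} \log{\left(2 x^{4} + \frac{3 x^{2}}{2} + \frac{1}{2} \right)} - 40 x^{3} \operatorname{atan}{\left(2 x \right)} - 6 x^{2} \log{\left(2 x^{4} + \frac{3 x^{2}}{2} + \frac{1}{2} \right)} - 6 x \operatorname{atan}{\left(2 x \right)} - 2 \log{\left(2 x^{4} + \frac{3 x^{2}}{2} + \frac{1}{2} \right)}}{16 x^{6} + 16 x^{4} + 7 x^{2} + 1} = G'(x).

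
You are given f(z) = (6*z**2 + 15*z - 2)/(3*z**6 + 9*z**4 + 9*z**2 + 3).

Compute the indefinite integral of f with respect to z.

F(z) = (-8*z - 15)/(12*(z**4 + 2*z**2 + 1)) + C

Recognize the product-rule pattern: f = u'v + uv' with u = 1/(2*z**4 + 4*z**2 + 2), v = -4*z/3 - 5/2, so integration by parts undoes it.
Check: d/dz[(-8*z - 15)/(12*(z**4 + 2*z**2 + 1))] = (6*z**2 + 15*z - 2)/(3*z**6 + 9*z**4 + 9*z**2 + 3) = f(z).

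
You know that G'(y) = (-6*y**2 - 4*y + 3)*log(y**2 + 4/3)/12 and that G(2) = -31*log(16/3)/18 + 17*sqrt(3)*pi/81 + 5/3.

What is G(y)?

G(y) = y**3/9 + y**2/6 - 17*y/18 + (-y**3/6 - y**2/6 + y/4)*log(y**2 + 4/3) - 2*log(y**2 + 4/3)/9 + 17*sqrt(3)*atan(sqrt(3)*y/2)/27 + 2

Whatever form G(y) takes, its d/dy must return the stated G'(y).
A general antiderivative is y**3/9 + y**2/6 - 17*y/18 + (-y**3/6 - y**2/6 + y/4)*log(y**2 + 4/3) - 2*log(y**2 + 4/3)/9 + 17*sqrt(3)*atan(sqrt(3)*y/2)/27 + C.
The condition gives C = -31*log(16/3)/18 + 17*sqrt(3)*pi/81 + 5/3 - (-31*log(16/3)/18 - 1/3 + 17*sqrt(3)*pi/81) = 2.
So G(y) = y**3/9 + y**2/6 - 17*y/18 + (-y**3/6 - y**2/6 + y/4)*log(y**2 + 4/3) - 2*log(y**2 + 4/3)/9 + 17*sqrt(3)*atan(sqrt(3)*y/2)/27 + 2.
Check: d/dy[y**3/9 + y**2/6 - 17*y/18 + (-y**3/6 - y**2/6 + y/4)*log(y**2 + 4/3) - 2*log(y**2 + 4/3)/9 + 17*sqrt(3)*atan(sqrt(3)*y/2)/27 + 2] = -y**2*log(y**2 + 4/3)/2 - y*log(y**2 + 4/3)/3 + log(y**2 + 4/3)/4, which equals G'(y).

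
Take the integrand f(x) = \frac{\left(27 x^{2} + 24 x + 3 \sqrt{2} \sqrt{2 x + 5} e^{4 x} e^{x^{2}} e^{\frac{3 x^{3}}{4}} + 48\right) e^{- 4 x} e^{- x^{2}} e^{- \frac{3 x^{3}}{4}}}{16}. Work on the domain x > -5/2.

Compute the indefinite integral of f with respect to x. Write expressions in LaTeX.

F(x) = \frac{x \sqrt{x + \frac{5}{2}}}{4} + \frac{5 \sqrt{x + \frac{5}{2}}}{8} - \frac{3 e^{- 4 x} e^{- x^{2}} e^{- \frac{3 x^{3}}{4}}}{4} + C

An antiderivative F(x) passes only if d/dx[F] lands on f(x) exactly.
Check: d/dx[\frac{x \sqrt{x + \frac{5}{2}}}{4} + \frac{5 \sqrt{x + \frac{5}{2}}}{8} - \frac{3 e^{- 4 x} e^{- x^{2}} e^{- \frac{3 x^{3}}{4}}}{4}] = \frac{\sqrt{2} \left(27 \sqrt{2} x^{2} \sqrt{2 x + 5} + 24 \sqrt{2} x \sqrt{2 x + 5} + 12 x e^{4 x} e^{x^{2}} e^{\frac{3 x^{3}}{4}} + 48 \sqrt{2} \sqrt{2 x + 5} + 30 e^{4 x} e^{x^{2}} e^{\frac{3 x^{3}}{4}}\right) e^{- 4 x} e^{- x^{2}} e^{- \frac{3 x^{3}}{4}}}{32 \sqrt{2 x + 5}}, which equals f(x).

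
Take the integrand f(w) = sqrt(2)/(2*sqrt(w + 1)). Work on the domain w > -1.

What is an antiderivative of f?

Since d/dw undoes antidifferentiation here, F'(w) = f(w) is required of F(w).
Check: d/dw[sqrt(2*w + 2)] = sqrt(2)/(2*sqrt(w + 1)) = f(w).

An antiderivative is F(w) = sqrt(2*w + 2).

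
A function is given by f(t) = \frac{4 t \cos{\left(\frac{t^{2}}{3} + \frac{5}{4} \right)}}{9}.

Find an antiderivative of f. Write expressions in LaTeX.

An antiderivative is F(t) = \frac{2 \sin{\left(\frac{t^{2}}{3} + \frac{5}{4} \right)}}{3}.

The substitution u = \frac{t^{2}}{3} + \frac{5}{4} works: f is exactly (dF/du)*(du/dt) for that inner function.
Check: d/dt[\frac{2 \sin{\left(\frac{t^{2}}{3} + \frac{5}{4} \right)}}{3}] = \frac{4 t \cos{\left(\frac{t^{2}}{3} + \frac{5}{4} \right)}}{9} = f(t).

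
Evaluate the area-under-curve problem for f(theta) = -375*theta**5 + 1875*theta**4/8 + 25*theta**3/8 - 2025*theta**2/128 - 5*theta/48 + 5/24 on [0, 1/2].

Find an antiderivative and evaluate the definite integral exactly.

Antiderivative: F(theta) = -(60*theta**2 - 15*theta - 4)**3/3456; value = -95/3072

f matches the chain-rule pattern g'(h)*h' with inner function h(theta) = -5*theta**2 + 5*theta/4 + 1/3; substituting u = h(theta) collapses the integral.
F(theta) = -(60*theta**2 - 15*theta - 4)**3/3456 is an antiderivative of f.
Check: d/dtheta[-(60*theta**2 - 15*theta - 4)**3/3456] = -375*theta**5 + 1875*theta**4/8 + 25*theta**3/8 - 2025*theta**2/128 - 5*theta/48 + 5/24 = f(theta).
F(1/2) = -343/27648; F(0) = 1/54.
Integral = F(1/2) - F(0) = -95/3072.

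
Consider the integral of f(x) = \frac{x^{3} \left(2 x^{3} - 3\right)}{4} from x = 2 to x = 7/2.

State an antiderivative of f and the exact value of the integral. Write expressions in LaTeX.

Antiderivative: F(x) = \frac{x^{4} \left(8 x^{3} - 21\right)}{112}; value = \frac{381057}{896}

A first test for any F(x): its x-derivative must equal f(x) identically.
F(x) = \frac{x^{4} \left(8 x^{3} - 21\right)}{112} is an antiderivative of f.
Check: d/dx[\frac{x^{4} \left(8 x^{3} - 21\right)}{112}] = \frac{x^{6}}{2} - \frac{3 x^{3}}{4}, which equals f(x).
F(7/2) = \frac{55223}{128}; F(2) = \frac{43}{7}.
Integral = F(7/2) - F(2) = \frac{381057}{896}.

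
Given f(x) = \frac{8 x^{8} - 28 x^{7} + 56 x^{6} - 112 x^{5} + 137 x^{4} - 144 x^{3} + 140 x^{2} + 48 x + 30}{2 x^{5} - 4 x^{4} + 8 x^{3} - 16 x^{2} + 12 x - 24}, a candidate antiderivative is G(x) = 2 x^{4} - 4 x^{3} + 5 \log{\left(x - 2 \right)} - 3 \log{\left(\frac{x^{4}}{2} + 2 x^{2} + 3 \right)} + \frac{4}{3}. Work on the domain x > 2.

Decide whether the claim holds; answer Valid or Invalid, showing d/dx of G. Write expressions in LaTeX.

Invalid: d/dx[G] - f = \frac{8 x^{8} - 28 x^{7} + 56 x^{6} - 112 x^{5} + 137 x^{4} - 144 x^{3} + 140 x^{2} + 48 x + 30}{2 x^{5} - 4 x^{4} + 8 x^{3} - 16 x^{2} + 12 x - 24}, which is not 0.

d/dx[G] = \frac{8 x^{8} - 28 x^{7} + 56 x^{6} - 112 x^{5} + 137 x^{4} - 144 x^{3} + 140 x^{2} + 48 x + 30}{x^{5} - 2 x^{4} + 4 x^{3} - 8 x^{2} + 6 x - 12}
d/dx[G] - f(x) = \frac{8 x^{8} - 28 x^{7} + 56 x^{6} - 112 x^{5} + 137 x^{4} - 144 x^{3} + 140 x^{2} + 48 x + 30}{2 x^{5} - 4 x^{4} + 8 x^{3} - 16 x^{2} + 12 x - 24} != 0.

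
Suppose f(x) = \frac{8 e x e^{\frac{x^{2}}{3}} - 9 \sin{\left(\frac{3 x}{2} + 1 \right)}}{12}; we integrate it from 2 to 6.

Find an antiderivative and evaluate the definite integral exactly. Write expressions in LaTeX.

Any candidate F(x) must reproduce f(x) exactly when differentiated.
F(x) = \frac{2 e^{\frac{x^{2}}{3} + 1} + \cos{\left(\frac{3 x}{2} + 1 \right)}}{2} is an antiderivative of f.
Check: d/dx[\frac{2 e^{\frac{x^{2}}{3} + 1} + \cos{\left(\frac{3 x}{2} + 1 \right)}}{2}] = \frac{2 e x e^{\frac{x^{2}}{3}}}{3} - \frac{3 \sin{\left(\frac{3 x}{2} + 1 \right)}}{4}, which equals f(x).
F(6) = \frac{\cos{\left(10 \right)}}{2} + e^{13}; F(2) = \frac{\cos{\left(4 \right)}}{2} + e^{\frac{7}{3}}.
Integral = F(6) - F(2) = - e^{\frac{7}{3}} + \frac{\cos{\left(10 \right)}}{2} - \frac{\cos{\left(4 \right)}}{2} + e^{13}.

Antiderivative: F(x) = \frac{2 e^{\frac{x^{2}}{3} + 1} + \cos{\left(\frac{3 x}{2} + 1 \right)}}{2}; value = - e^{\frac{7}{3}} + \frac{\cos{\left(10 \right)}}{2} - \frac{\cos{\left(4 \right)}}{2} + e^{13}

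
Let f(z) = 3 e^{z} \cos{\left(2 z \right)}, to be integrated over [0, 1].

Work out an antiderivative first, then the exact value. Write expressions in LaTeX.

Antiderivative: F(z) = \frac{6 e^{z} \sin{\left(2 z \right)}}{5} + \frac{3 e^{z} \cos{\left(2 z \right)}}{5}; value = \frac{3 e \cos{\left(2 \right)}}{5} - \frac{3}{5} + \frac{6 e \sin{\left(2 \right)}}{5}

For F(z) to be correct the identity F'(z) - f(z) = 0 must hold.
F(z) = \frac{6 e^{z} \sin{\left(2 z \right)}}{5} + \frac{3 e^{z} \cos{\left(2 z \right)}}{5} is an antiderivative of f.
Check: d/dz[\frac{6 e^{z} \sin{\left(2 z \right)}}{5} + \frac{3 e^{z} \cos{\left(2 z \right)}}{5}] = 3 e^{z} \cos{\left(2 z \right)} = f(z).
F(1) = \frac{3 e \cos{\left(2 \right)}}{5} + \frac{6 e \sin{\left(2 \right)}}{5}; F(0) = \frac{3}{5}.
Integral = F(1) - F(0) = \frac{3 e \cos{\left(2 \right)}}{5} - \frac{3}{5} + \frac{6 e \sin{\left(2 \right)}}{5}.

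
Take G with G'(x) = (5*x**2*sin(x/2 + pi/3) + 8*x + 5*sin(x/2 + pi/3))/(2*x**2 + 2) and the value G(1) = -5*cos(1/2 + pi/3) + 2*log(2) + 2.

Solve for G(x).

G(x) = 2*log(x**2 + 1) - 5*cos(x/2 + pi/3) + 2

A first test for any G(x): its x-derivative must equal the given G'(x).
A general antiderivative is 2*log(x**2 + 1) - 5*cos(x/2 + pi/3) + C.
The condition gives C = -5*cos(1/2 + pi/3) + 2*log(2) + 2 - (-5*cos(1/2 + pi/3) + 2*log(2)) = 2.
So G(x) = 2*log(x**2 + 1) - 5*cos(x/2 + pi/3) + 2.
Check: d/dx[2*log(x**2 + 1) - 5*cos(x/2 + pi/3) + 2] = (5*x**2*sin(x/2 + pi/3) + 8*x + 5*sin(x/2 + pi/3))/(2*x**2 + 2) = G'(x).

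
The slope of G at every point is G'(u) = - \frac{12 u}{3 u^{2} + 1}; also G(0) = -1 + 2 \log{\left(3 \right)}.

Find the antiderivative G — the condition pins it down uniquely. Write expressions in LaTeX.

G(u) = - 2 \log{\left(u^{2} + \frac{1}{3} \right)} - 1

The substitution w = u^{2} + \frac{1}{3} works: G'(u) is exactly (dG/dw)*(dw/du) for that inner function.
A general antiderivative is - 2 \log{\left(u^{2} + \frac{1}{3} \right)} + C.
The condition gives C = -1 + 2 \log{\left(3 \right)} - (2 \log{\left(3 \right)}) = -1.
So G(u) = - 2 \log{\left(u^{2} + \frac{1}{3} \right)} - 1.
Check: d/du[- 2 \log{\left(u^{2} + \frac{1}{3} \right)} - 1] = - \frac{12 u}{3 u^{2} + 1} = G'(u).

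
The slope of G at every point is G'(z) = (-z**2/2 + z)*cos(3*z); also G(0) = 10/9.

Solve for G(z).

G(z) = -z**2*sin(3*z)/6 + z*sin(3*z)/3 - z*cos(3*z)/9 + sin(3*z)/27 + cos(3*z)/9 + 1

A first test for any G(z): its z-derivative must equal the given G'(z).
A general antiderivative is -z**2*sin(3*z)/6 + z*sin(3*z)/3 - z*cos(3*z)/9 + sin(3*z)/27 + cos(3*z)/9 + C.
The condition gives C = 10/9 - (1/9) = 1.
So G(z) = -z**2*sin(3*z)/6 + z*sin(3*z)/3 - z*cos(3*z)/9 + sin(3*z)/27 + cos(3*z)/9 + 1.
Check: d/dz[-z**2*sin(3*z)/6 + z*sin(3*z)/3 - z*cos(3*z)/9 + sin(3*z)/27 + cos(3*z)/9 + 1] = -z**2*cos(3*z)/2 + z*cos(3*z), which equals G'(z).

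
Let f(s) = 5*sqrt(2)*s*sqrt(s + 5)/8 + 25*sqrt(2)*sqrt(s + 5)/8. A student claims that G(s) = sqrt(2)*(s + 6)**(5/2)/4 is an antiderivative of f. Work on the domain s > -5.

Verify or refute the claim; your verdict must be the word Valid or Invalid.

Invalid: d/ds[G] - f = sqrt(2)*(-5*s*sqrt(s + 5) + 5*s*sqrt(s + 6) - 25*sqrt(s + 5) + 30*sqrt(s + 6))/8, which is not 0.

d/ds[G] = 5*sqrt(2)*s*sqrt(s + 6)/8 + 15*sqrt(2)*sqrt(s + 6)/4
d/ds[G] - f(s) = sqrt(2)*(-5*s*sqrt(s + 5) + 5*s*sqrt(s + 6) - 25*sqrt(s + 5) + 30*sqrt(s + 6))/8 != 0.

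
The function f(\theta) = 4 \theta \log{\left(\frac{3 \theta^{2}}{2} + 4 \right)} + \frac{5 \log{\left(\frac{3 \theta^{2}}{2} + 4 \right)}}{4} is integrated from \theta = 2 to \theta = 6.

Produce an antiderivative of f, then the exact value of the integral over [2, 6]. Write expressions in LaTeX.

Antiderivative: F(\theta) = 2 \theta^{2} \log{\left(\frac{3 \theta^{2}}{2} + 4 \right)} - 2 \theta^{2} + \frac{5 \theta \log{\left(\frac{3 \theta^{2}}{2} + 4 \right)}}{4} - \frac{5 \theta}{2} + \frac{16 \log{\left(\theta^{2} + \frac{8}{3} \right)}}{3} + \frac{5 \sqrt{6} \operatorname{atan}{\left(\frac{\sqrt{6} \theta}{4} \right)}}{3}; value = -74 - \frac{21 \log{\left(10 \right)}}{2} - \frac{16 \log{\left(\frac{20}{3} \right)}}{3} - \frac{5 \sqrt{6} \operatorname{atan}{\left(\frac{\sqrt{6}}{2} \right)}}{3} + \frac{5 \sqrt{6} \operatorname{atan}{\left(\frac{3 \sqrt{6}}{2} \right)}}{3} + \frac{16 \log{\left(\frac{116}{3} \right)}}{3} + \frac{159 \log{\left(58 \right)}}{2}

Integrate term by term and add the pieces.
F(\theta) = 2 \theta^{2} \log{\left(\frac{3 \theta^{2}}{2} + 4 \right)} - 2 \theta^{2} + \frac{5 \theta \log{\left(\frac{3 \theta^{2}}{2} + 4 \right)}}{4} - \frac{5 \theta}{2} + \frac{16 \log{\left(\theta^{2} + \frac{8}{3} \right)}}{3} + \frac{5 \sqrt{6} \operatorname{atan}{\left(\frac{\sqrt{6} \theta}{4} \right)}}{3} is an antiderivative of f.
Check: d/d\theta[2 \theta^{2} \log{\left(\frac{3 \theta^{2}}{2} + 4 \right)} - 2 \theta^{2} + \frac{5 \theta \log{\left(\frac{3 \theta^{2}}{2} + 4 \right)}}{4} - \frac{5 \theta}{2} + \frac{16 \log{\left(\theta^{2} + \frac{8}{3} \right)}}{3} + \frac{5 \sqrt{6} \operatorname{atan}{\left(\frac{\sqrt{6} \theta}{4} \right)}}{3}] = 4 \theta \log{\left(\frac{3 \theta^{2}}{2} + 4 \right)} + \frac{5 \log{\left(\frac{3 \theta^{2}}{2} + 4 \right)}}{4} = f(\theta).
F(6) = -87 + \frac{5 \sqrt{6} \operatorname{atan}{\left(\frac{3 \sqrt{6}}{2} \right)}}{3} + \frac{16 \log{\left(\frac{116}{3} \right)}}{3} + \frac{159 \log{\left(58 \right)}}{2}; F(2) = -13 + \frac{5 \sqrt{6} \operatorname{atan}{\left(\frac{\sqrt{6}}{2} \right)}}{3} + \frac{16 \log{\left(\frac{20}{3} \right)}}{3} + \frac{21 \log{\left(10 \right)}}{2}.
Integral = F(6) - F(2) = -74 - \frac{21 \log{\left(10 \right)}}{2} - \frac{16 \log{\left(\frac{20}{3} \right)}}{3} - \frac{5 \sqrt{6} \operatorname{atan}{\left(\frac{\sqrt{6}}{2} \right)}}{3} + \frac{5 \sqrt{6} \operatorname{atan}{\left(\frac{3 \sqrt{6}}{2} \right)}}{3} + \frac{16 \log{\left(\frac{116}{3} \right)}}{3} + \frac{159 \log{\left(58 \right)}}{2}.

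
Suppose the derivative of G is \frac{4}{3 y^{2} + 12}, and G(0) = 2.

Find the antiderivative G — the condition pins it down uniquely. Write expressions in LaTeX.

A candidate passes only if d/dy[G] lands on the given G'(y) exactly.
A general antiderivative is \frac{2 \operatorname{atan}{\left(\frac{y}{2} \right)}}{3} + C.
The condition gives C = 2 - (0) = 2.
So G(y) = \frac{2 \operatorname{atan}{\left(\frac{y}{2} \right)}}{3} + 2.
Check: d/dy[\frac{2 \operatorname{atan}{\left(\frac{y}{2} \right)}}{3} + 2] = \frac{4}{3 y^{2} + 12} = G'(y).

G(y) = \frac{2 \operatorname{atan}{\left(\frac{y}{2} \right)}}{3} + 2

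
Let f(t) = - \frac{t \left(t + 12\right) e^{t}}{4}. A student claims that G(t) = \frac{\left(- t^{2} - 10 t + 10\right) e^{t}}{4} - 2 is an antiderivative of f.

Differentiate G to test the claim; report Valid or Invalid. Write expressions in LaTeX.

d/dt[G] = - \frac{t^{2} e^{t}}{4} - 3 t e^{t}
This equals f(t) exactly, so the claim holds.

Valid: G'(t) = f(t).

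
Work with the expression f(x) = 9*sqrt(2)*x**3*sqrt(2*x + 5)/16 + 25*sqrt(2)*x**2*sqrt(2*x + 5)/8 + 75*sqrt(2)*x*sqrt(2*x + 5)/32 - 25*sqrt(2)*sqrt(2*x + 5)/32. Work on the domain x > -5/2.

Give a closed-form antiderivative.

An antiderivative is F(x) = x**4*sqrt(x + 5/2)/4 + 15*x**3*sqrt(x + 5/2)/8 + 5*x**2*sqrt(x + 5/2)/2 - 25*x*sqrt(x + 5/2)/16.

Recognize the product-rule pattern: f = u'v + uv' with u = (x + 5/2)**(3/2)/2, v = x**3/2 + 5*x**2/2 - 5*x/4, so integration by parts undoes it.
Check: d/dx[x**4*sqrt(x + 5/2)/4 + 15*x**3*sqrt(x + 5/2)/8 + 5*x**2*sqrt(x + 5/2)/2 - 25*x*sqrt(x + 5/2)/16] = sqrt(2)*(36*x**4 + 290*x**3 + 650*x**2 + 325*x - 125)/(32*sqrt(2*x + 5)), which equals f(x).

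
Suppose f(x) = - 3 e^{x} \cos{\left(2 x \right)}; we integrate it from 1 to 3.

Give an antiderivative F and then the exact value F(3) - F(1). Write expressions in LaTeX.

Antiderivative: F(x) = - \frac{6 e^{x} \sin{\left(2 x \right)}}{5} - \frac{3 e^{x} \cos{\left(2 x \right)}}{5}; value = - \frac{3 e^{3} \cos{\left(6 \right)}}{5} + \frac{3 e \cos{\left(2 \right)}}{5} + \frac{6 e \sin{\left(2 \right)}}{5} - \frac{6 e^{3} \sin{\left(6 \right)}}{5}

A first test for any F(x): its x-derivative must equal f(x) identically.
F(x) = - \frac{6 e^{x} \sin{\left(2 x \right)}}{5} - \frac{3 e^{x} \cos{\left(2 x \right)}}{5} is an antiderivative of f.
Check: d/dx[- \frac{6 e^{x} \sin{\left(2 x \right)}}{5} - \frac{3 e^{x} \cos{\left(2 x \right)}}{5}] = - 3 e^{x} \cos{\left(2 x \right)} = f(x).
F(3) = - \frac{3 e^{3} \cos{\left(6 \right)}}{5} - \frac{6 e^{3} \sin{\left(6 \right)}}{5}; F(1) = - \frac{6 e \sin{\left(2 \right)}}{5} - \frac{3 e \cos{\left(2 \right)}}{5}.
Integral = F(3) - F(1) = - \frac{3 e^{3} \cos{\left(6 \right)}}{5} + \frac{3 e \cos{\left(2 \right)}}{5} + \frac{6 e \sin{\left(2 \right)}}{5} - \frac{6 e^{3} \sin{\left(6 \right)}}{5}.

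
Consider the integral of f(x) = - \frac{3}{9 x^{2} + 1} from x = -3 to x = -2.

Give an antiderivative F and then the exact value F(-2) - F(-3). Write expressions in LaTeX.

Antiderivative: F(x) = - \operatorname{atan}{\left(3 x \right)}; value = - \operatorname{atan}{\left(9 \right)} + \operatorname{atan}{\left(6 \right)}

Any candidate F(x) must reproduce f(x) exactly when differentiated.
F(x) = - \operatorname{atan}{\left(3 x \right)} is an antiderivative of f.
Check: d/dx[- \operatorname{atan}{\left(3 x \right)}] = - \frac{3}{9 x^{2} + 1} = f(x).
F(-2) = \operatorname{atan}{\left(6 \right)}; F(-3) = \operatorname{atan}{\left(9 \right)}.
Integral = F(-2) - F(-3) = - \operatorname{atan}{\left(9 \right)} + \operatorname{atan}{\left(6 \right)}.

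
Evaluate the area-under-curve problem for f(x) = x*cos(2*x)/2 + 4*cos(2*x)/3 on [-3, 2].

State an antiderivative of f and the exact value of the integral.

The integrand splits into summands that can be handled one at a time.
F(x) = (6*x*sin(2*x) + 16*sin(2*x) + 3*cos(2*x))/24 is an antiderivative of f.
Check: d/dx[(6*x*sin(2*x) + 16*sin(2*x) + 3*cos(2*x))/24] = x*cos(2*x)/2 + 4*cos(2*x)/3 = f(x).
F(2) = 7*sin(4)/6 + cos(4)/8; F(-3) = sin(6)/12 + cos(6)/8.
Integral = F(2) - F(-3) = 7*sin(4)/6 - cos(6)/8 + cos(4)/8 - sin(6)/12.

Antiderivative: F(x) = (6*x*sin(2*x) + 16*sin(2*x) + 3*cos(2*x))/24; value = 7*sin(4)/6 - cos(6)/8 + cos(4)/8 - sin(6)/12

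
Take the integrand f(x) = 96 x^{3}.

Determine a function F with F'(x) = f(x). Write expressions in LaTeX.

An antiderivative is F(x) = 24 x^{4}.

Recover f(x) by differentiating a candidate F(x); any mismatch rules it out.
Check: d/dx[24 x^{4}] = 96 x^{3} = f(x).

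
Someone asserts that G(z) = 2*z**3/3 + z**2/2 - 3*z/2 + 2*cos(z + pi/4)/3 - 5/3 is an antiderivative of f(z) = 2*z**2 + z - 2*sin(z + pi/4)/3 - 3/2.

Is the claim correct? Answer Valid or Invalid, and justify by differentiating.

d/dz[G] = 2*z**2 + z - 2*sin(z + pi/4)/3 - 3/2
This equals f(z) exactly, so the claim holds.

Valid: G'(z) = f(z).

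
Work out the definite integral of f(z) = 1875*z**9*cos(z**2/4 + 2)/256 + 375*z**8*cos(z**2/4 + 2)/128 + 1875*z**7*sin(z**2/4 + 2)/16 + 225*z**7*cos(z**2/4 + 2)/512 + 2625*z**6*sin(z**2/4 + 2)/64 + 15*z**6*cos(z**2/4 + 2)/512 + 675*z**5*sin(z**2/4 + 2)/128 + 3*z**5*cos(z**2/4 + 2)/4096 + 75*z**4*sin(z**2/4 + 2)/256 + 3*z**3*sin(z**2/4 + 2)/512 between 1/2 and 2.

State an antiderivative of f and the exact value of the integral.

f has the shape u'v + uv' for u = 3*(-5*z**2/2 - z/4)**4/8 and v = sin(z**2/4 + 2) — it is the derivative of the product u*v.
F(z) = 3*z**4*(-10*z - 1)**4*sin(z**2/4 + 2)/2048 is an antiderivative of f.
Check: d/dz[3*z**4*(-10*z - 1)**4*sin(z**2/4 + 2)/2048] = 1875*z**9*cos(z**2/4 + 2)/256 + 375*z**8*cos(z**2/4 + 2)/128 + 1875*z**7*sin(z**2/4 + 2)/16 + 225*z**7*cos(z**2/4 + 2)/512 + 2625*z**6*sin(z**2/4 + 2)/64 + 15*z**6*cos(z**2/4 + 2)/512 + 675*z**5*sin(z**2/4 + 2)/128 + 3*z**5*cos(z**2/4 + 2)/4096 + 75*z**4*sin(z**2/4 + 2)/256 + 3*z**3*sin(z**2/4 + 2)/512 = f(z).
F(2) = 583443*sin(3)/128; F(1/2) = 243*sin(33/16)/2048.
Integral = F(2) - F(1/2) = -243*sin(33/16)/2048 + 583443*sin(3)/128.

Antiderivative: F(z) = 3*z**4*(-10*z - 1)**4*sin(z**2/4 + 2)/2048; value = -243*sin(33/16)/2048 + 583443*sin(3)/128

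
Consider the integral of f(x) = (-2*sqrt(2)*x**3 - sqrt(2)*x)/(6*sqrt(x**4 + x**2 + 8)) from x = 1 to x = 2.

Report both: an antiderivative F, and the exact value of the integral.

f matches the chain-rule pattern g'(h)*h' with inner function h(x) = x**4/2 + x**2/2 + 4; substituting u = h(x) collapses the integral.
F(x) = -sqrt(x**4/2 + x**2/2 + 4)/3 is an antiderivative of f.
Check: d/dx[-sqrt(x**4/2 + x**2/2 + 4)/3] = (-2*sqrt(2)*x**3 - sqrt(2)*x)/(6*sqrt(x**4 + x**2 + 8)) = f(x).
F(2) = -sqrt(14)/3; F(1) = -sqrt(5)/3.
Integral = F(2) - F(1) = -sqrt(14)/3 + sqrt(5)/3.

Antiderivative: F(x) = -sqrt(x**4/2 + x**2/2 + 4)/3; value = -sqrt(14)/3 + sqrt(5)/3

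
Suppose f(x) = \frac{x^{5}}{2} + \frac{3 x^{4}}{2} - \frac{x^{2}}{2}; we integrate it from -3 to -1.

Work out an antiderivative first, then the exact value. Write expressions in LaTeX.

The integrand splits into summands that can be handled one at a time.
F(x) = \frac{x^{3} \left(5 x^{3} + 18 x^{2} - 10\right)}{60} is an antiderivative of f.
Check: d/dx[\frac{x^{3} \left(5 x^{3} + 18 x^{2} - 10\right)}{60}] = \frac{x^{5}}{2} + \frac{3 x^{4}}{2} - \frac{x^{2}}{2} = f(x).
F(-1) = - \frac{1}{20}; F(-3) = - \frac{153}{20}.
Integral = F(-1) - F(-3) = \frac{38}{5}.

Antiderivative: F(x) = \frac{x^{3} \left(5 x^{3} + 18 x^{2} - 10\right)}{60}; value = \frac{38}{5}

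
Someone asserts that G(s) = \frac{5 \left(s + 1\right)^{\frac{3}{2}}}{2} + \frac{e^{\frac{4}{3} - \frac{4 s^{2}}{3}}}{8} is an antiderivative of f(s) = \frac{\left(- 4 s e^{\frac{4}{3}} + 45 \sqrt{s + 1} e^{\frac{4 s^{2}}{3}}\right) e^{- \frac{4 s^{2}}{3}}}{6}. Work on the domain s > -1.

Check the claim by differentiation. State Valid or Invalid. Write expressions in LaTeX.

d/ds[G] = \frac{\left(- 4 s + \frac{45 \sqrt{s + 1} e^{\frac{4 s^{2}}{3}}}{e^{\frac{4}{3}}}\right) e^{\frac{4}{3}} e^{- \frac{4 s^{2}}{3}}}{12}
d/ds[G] - f(s) = \frac{\left(4 s - \frac{45 \sqrt{s + 1} e^{\frac{4 s^{2}}{3}}}{e^{\frac{4}{3}}}\right) e^{\frac{4}{3}} e^{- \frac{4 s^{2}}{3}}}{12} != 0.

Invalid: d/ds[G] - f = \frac{\left(4 s - \frac{45 \sqrt{s + 1} e^{\frac{4 s^{2}}{3}}}{e^{\frac{4}{3}}}\right) e^{\frac{4}{3}} e^{- \frac{4 s^{2}}{3}}}{12}, which is not 0.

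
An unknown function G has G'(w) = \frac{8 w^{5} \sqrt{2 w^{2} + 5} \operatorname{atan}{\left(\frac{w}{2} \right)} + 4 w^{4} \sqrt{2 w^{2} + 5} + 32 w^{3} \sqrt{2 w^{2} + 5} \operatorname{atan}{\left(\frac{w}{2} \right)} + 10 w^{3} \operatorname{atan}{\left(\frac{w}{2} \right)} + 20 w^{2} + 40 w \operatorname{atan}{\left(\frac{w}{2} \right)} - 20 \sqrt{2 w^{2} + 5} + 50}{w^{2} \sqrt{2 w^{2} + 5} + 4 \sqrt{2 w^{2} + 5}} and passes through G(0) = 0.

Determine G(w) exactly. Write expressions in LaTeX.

Recognize the product-rule pattern: G'(w) = u'v + uv' with u = 2 w^{4} + 5 \sqrt{2 w^{2} + 5} - 10, v = \operatorname{atan}{\left(\frac{w}{2} \right)}, so integration by parts undoes it.
A general antiderivative is - 2 \left(- w^{4} - \frac{5 \sqrt{2 w^{2} + 5}}{2} + 5\right) \operatorname{atan}{\left(\frac{w}{2} \right)} + C.
The condition gives C = 0 - (0) = 0.
So G(w) = 2 w^{4} \operatorname{atan}{\left(\frac{w}{2} \right)} + 5 \sqrt{2 w^{2} + 5} \operatorname{atan}{\left(\frac{w}{2} \right)} - 10 \operatorname{atan}{\left(\frac{w}{2} \right)}.
Check: d/dw[2 w^{4} \operatorname{atan}{\left(\frac{w}{2} \right)} + 5 \sqrt{2 w^{2} + 5} \operatorname{atan}{\left(\frac{w}{2} \right)} - 10 \operatorname{atan}{\left(\frac{w}{2} \right)}] = \frac{8 w^{5} \sqrt{2 w^{2} + 5} \operatorname{atan}{\left(\frac{w}{2} \right)} + 4 w^{4} \sqrt{2 w^{2} + 5} + 32 w^{3} \sqrt{2 w^{2} + 5} \operatorname{atan}{\left(\frac{w}{2} \right)} + 10 w^{3} \operatorname{atan}{\left(\frac{w}{2} \right)} + 20 w^{2} + 40 w \operatorname{atan}{\left(\frac{w}{2} \right)} - 20 \sqrt{2 w^{2} + 5} + 50}{w^{2} \sqrt{2 w^{2} + 5} + 4 \sqrt{2 w^{2} + 5}} = G'(w).

G(w) = 2 w^{4} \operatorname{atan}{\left(\frac{w}{2} \right)} + 5 \sqrt{2 w^{2} + 5} \operatorname{atan}{\left(\frac{w}{2} \right)} - 10 \operatorname{atan}{\left(\frac{w}{2} \right)}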